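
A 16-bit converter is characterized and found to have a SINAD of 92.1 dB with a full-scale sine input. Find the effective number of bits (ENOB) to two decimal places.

15.01 bits

ENOB = (SINAD − 1.76) / 6.02 = (92.1 − 1.76)/6.02 = 15.007.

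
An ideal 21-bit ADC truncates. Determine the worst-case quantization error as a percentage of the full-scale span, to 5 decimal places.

Truncating → worst-case error = 1 LSB = V_FS/2^21, so 100/2097152 = 4.76837e-05 % of full scale.

0.00005 %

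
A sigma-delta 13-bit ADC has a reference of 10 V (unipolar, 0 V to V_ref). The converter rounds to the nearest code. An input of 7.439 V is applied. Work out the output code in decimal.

code 6094

Full-scale span = 10 V; LSB = 10/2^13 = 1.221 mV.
Input sits at 6094.029 steps above V_low.
Round → code 6094.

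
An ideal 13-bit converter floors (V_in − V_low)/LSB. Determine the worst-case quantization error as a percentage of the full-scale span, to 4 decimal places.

0.0122 %

Truncating → worst-case error = 1 LSB = V_FS/2^13, so 100/8192 = 0.012207 % of full scale.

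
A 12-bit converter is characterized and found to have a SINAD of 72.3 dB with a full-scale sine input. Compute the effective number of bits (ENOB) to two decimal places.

ENOB = (SINAD − 1.76) / 6.02 = (72.3 − 1.76)/6.02 = 11.718.

11.72 bits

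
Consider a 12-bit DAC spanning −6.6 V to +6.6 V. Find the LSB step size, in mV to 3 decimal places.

Full-scale span = 13.2 V.
LSB = 13.2 / 2^12 = 13.2 / 4096 = 0.00322266 V = 3.223 mV.

3.223 mV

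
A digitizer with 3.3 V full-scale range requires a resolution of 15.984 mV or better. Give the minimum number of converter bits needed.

Number of steps required ≥ 3.3 V / 15.984 mV = 206.46.
Need 2^N ≥ 206.46; 2^7 = 128, 2^8 = 256.
Minimum N = 8.

8 bits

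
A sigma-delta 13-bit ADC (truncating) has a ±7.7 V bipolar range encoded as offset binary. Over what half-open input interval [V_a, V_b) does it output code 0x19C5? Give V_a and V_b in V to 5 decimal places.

[4.70159 V, 4.70347 V)

LSB = 15.4/2^13 = 1.880 mV.
Code 0x19C5 = 6597 decimal.
V_a = V_low + 6597·LSB = 4.70159 V; V_b = V_low + 6598·LSB = 4.70347 V.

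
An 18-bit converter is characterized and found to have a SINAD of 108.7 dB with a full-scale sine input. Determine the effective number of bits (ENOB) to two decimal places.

ENOB = (SINAD − 1.76) / 6.02 = (108.7 − 1.76)/6.02 = 17.764.

17.76 bits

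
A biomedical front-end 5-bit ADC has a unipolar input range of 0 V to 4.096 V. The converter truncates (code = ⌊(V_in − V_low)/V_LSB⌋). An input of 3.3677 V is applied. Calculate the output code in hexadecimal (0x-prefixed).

Full-scale span = 4.096 V; LSB = 4.096/2^5 = 128.000 mV.
Input sits at 26.310 steps above V_low.
Floor → code 26.
In hexadecimal (0x-prefixed): 0x1A.

code 0x1A (decimal 26)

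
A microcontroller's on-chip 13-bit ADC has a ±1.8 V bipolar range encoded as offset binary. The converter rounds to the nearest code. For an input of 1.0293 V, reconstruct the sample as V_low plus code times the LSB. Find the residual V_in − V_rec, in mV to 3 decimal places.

0.101 mV

One LSB is 3.6 V / 8192 = 439.45 µV.
Scaled input = 6438.2293 LSBs, so code = 6438.
Reconstructed: 1.0291992 V.
Error = 1.0293 − 1.0291992 = 0.000100781 V = 0.101 mV.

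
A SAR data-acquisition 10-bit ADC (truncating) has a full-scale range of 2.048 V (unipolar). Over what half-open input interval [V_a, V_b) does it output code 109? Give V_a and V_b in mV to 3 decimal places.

LSB = 2.048/2^10 = 2.000 mV.
V_a = V_low + 109·LSB = 0.218 V; V_b = V_low + 110·LSB = 0.22 V.

[218.000 mV, 220.000 mV)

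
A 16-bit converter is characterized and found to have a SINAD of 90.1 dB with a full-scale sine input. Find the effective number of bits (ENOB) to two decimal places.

14.67 bits

ENOB = (SINAD − 1.76) / 6.02 = (90.1 − 1.76)/6.02 = 14.674.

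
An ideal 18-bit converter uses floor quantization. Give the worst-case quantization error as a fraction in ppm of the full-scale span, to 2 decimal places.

3.81 ppm

Truncating → worst-case error = 1 LSB = V_FS/2^18, so 1e+06/262144 = 3.8147 ppm of full scale.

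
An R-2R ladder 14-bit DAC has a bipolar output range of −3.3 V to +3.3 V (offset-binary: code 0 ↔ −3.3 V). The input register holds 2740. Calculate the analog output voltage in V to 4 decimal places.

LSB = 6.6 V / 2^14 = 402.83 µV.
V_out = (−3.3) + 2740 × 0.000402832 V = -2.19624 V.

-2.1962 V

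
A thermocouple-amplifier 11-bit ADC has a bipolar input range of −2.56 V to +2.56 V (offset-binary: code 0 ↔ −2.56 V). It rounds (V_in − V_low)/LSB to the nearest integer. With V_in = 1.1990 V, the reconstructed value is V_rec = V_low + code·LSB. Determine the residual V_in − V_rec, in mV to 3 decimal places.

LSB = 5.12/2^11 = 2.500 mV.
(1.1990 − (−2.56))/0.0025 = 1503.6000; round gives code 1504.
V_rec = (−2.56) + 1504·0.0025 = 1.2 V.
Difference: -0.001 V → -1.000 mV.

-1.000 mV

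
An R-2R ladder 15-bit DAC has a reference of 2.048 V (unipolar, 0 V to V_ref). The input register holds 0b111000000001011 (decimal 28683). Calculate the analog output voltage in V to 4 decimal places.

1.7927 V

LSB = 2.048 V / 2^15 = 62.50 µV.
Code 0b111000000001011 = 28683 decimal.
V_out = 0 + 28683 × 6.25e-05 V = 1.79269 V.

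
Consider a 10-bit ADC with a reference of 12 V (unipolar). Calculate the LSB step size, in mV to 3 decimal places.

Full-scale span = 12 V.
LSB = 12 / 2^10 = 12 / 1024 = 0.0117188 V = 11.719 mV.

11.719 mV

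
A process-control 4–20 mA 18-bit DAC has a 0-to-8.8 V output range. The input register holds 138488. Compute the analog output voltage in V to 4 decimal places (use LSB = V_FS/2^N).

4.6490 V

LSB = 8.8 V / 2^18 = 33.57 µV.
V_out = 0 + 138488 × 3.35693e-05 V = 4.64895 V.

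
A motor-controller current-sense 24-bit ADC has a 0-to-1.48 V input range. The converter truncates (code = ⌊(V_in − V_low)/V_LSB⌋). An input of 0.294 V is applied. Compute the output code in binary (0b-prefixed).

code 0b1100101101101010100011 (decimal 3332771)

Full-scale span = 1.48 V; LSB = 1.48/2^24 = 0.09 µV.
(V_in − V_low)/LSB = (0.294 − 0) / 8.82149e-08 = 3332771.286.
Floor → code 3332771.
In binary (0b-prefixed): 0b1100101101101010100011.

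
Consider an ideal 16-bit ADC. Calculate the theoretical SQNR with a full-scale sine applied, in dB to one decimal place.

SNR ≈ 6.02·N + 1.76 dB = 6.02·16 + 1.76 = 98.08 dB.

98.1 dB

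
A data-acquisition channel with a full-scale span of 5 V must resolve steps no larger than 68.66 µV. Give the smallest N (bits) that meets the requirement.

Number of steps required ≥ 5 V / 68.66 µV = 72822.60.
Need 2^N ≥ 72822.60; 2^16 = 65536, 2^17 = 131072.
Minimum N = 17.

17 bits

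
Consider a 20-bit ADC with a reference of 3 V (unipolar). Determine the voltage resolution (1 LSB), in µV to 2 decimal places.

Full-scale span = 3 V.
LSB = 3 / 2^20 = 3 / 1048576 = 2.86102e-06 V = 2.86 µV.

2.86 µV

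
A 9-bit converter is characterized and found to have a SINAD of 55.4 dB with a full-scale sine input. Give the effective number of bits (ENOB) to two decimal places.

ENOB = (SINAD − 1.76) / 6.02 = (55.4 − 1.76)/6.02 = 8.910.

8.91 bits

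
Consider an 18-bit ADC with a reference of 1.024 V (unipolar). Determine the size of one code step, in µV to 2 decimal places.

Full-scale span = 1.024 V.
LSB = 1.024 / 2^18 = 1.024 / 262144 = 3.90625e-06 V = 3.91 µV.

3.91 µV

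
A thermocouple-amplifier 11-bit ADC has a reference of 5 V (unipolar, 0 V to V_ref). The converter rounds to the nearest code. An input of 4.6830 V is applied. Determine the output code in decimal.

LSB = 5 V / 2048 = 2.441 mV.
(4.6830 − 0) / 0.00244141 = 1918.157 LSBs.
Round → code 1918.

code 1918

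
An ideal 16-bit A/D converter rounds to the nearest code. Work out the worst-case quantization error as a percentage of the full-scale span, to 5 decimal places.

Rounding → worst-case error = ½ LSB = V_FS/2^17, so 100/131072 = 0.000762939 % of full scale.

0.00076 %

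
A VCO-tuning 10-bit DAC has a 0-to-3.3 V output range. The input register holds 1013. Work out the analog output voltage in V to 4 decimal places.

3.2646 V

LSB = 3.3 V / 2^10 = 3.223 mV.
V_out = 0 + 1013 × 0.00322266 V = 3.26455 V.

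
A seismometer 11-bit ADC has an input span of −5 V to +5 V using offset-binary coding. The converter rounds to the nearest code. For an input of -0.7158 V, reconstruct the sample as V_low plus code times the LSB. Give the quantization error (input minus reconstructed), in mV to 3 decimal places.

LSB = 10/2^11 = 4.883 mV.
(V_in − V_low)/LSB = (-0.7158 − (−5))/0.00488281 = 877.4042 → code 877 (round).
V_rec = (−5) + 877·0.00488281 = -0.71777344 V.
Error = -0.7158 − (−0.71777344) = 0.00197344 V = 1.973 mV.

1.973 mV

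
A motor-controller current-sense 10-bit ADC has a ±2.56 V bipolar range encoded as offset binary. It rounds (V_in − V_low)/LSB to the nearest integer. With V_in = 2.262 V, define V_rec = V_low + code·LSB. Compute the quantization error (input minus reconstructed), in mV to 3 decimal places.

2.000 mV

LSB = 5.12/2^10 = 5.000 mV.
(V_in − V_low)/LSB = (2.262 − (−2.56))/0.005 = 964.4000 → code 964 (round).
Reconstructed: 2.26 V.
V_in − V_rec = 0.002 V = 2.000 mV.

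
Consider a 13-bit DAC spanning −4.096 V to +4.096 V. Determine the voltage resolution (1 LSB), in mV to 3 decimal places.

Full-scale span = 8.192 V.
LSB = 8.192 / 2^13 = 8.192 / 8192 = 0.001 V = 1.000 mV.

1.000 mV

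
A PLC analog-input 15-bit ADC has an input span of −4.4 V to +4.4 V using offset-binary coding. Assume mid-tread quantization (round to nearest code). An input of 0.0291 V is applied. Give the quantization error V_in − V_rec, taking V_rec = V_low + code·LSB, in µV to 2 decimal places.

96.09 µV

LSB = 8.8/2^15 = 268.55 µV.
Scaled input = 16492.3578 LSBs, so code = 16492.
Code 16492 maps back to (−4.4) + 16492×0.000268555 V = 0.029003906 V.
Difference: 9.60938e-05 V → 96.09 µV.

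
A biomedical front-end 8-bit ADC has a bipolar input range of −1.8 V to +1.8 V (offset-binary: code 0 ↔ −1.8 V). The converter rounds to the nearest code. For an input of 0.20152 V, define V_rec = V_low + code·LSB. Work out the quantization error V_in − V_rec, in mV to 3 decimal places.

4.645 mV

One LSB is 3.6 V / 256 = 14.062 mV.
Scaled input = 142.3303 LSBs, so code = 142.
V_rec = (−1.8) + 142·0.0140625 = 0.196875 V.
V_in − V_rec = 0.004645 V = 4.645 mV.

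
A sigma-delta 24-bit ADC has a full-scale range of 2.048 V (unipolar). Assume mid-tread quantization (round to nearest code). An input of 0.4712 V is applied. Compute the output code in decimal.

code 3860070

LSB = 2.048 V / 16777216 = 0.12 µV.
(0.4712 − 0) / 1.2207e-07 = 3860070.400 LSBs.
Round → code 3860070.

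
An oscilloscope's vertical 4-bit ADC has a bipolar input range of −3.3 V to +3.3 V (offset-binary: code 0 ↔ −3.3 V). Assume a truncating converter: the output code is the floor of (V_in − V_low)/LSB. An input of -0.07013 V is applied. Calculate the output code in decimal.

With 16 levels over 6.6 V, one step is 412.500 mV.
Input sits at 7.830 steps above V_low.
⌊·⌋(7.830) = 7.

code 7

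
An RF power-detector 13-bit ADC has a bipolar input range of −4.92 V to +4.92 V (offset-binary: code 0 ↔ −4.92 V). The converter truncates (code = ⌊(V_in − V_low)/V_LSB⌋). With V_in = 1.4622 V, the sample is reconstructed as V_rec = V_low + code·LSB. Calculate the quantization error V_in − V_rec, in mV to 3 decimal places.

One LSB is 9.84 V / 8192 = 1.201 mV.
(V_in − V_low)/LSB = (1.4622 − (−4.92))/0.00120117 = 5313.3112 → code 5313 (floor).
Code 5313 maps back to (−4.92) + 5313×0.00120117 V = 1.4618262 V.
Error = 1.4622 − 1.4618262 = 0.000373828 V = 0.374 mV.

0.374 mV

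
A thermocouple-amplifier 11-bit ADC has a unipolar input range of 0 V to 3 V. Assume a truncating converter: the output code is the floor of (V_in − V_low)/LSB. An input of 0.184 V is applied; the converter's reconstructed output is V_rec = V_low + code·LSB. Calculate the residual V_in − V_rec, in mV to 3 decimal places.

0.895 mV

LSB = 3/2^11 = 1.465 mV.
Scaled input = 125.6107 LSBs, so code = 125.
Code 125 maps back to 0 + 125×0.00146484 V = 0.18310547 V.
V_in − V_rec = 0.000894531 V = 0.895 mV.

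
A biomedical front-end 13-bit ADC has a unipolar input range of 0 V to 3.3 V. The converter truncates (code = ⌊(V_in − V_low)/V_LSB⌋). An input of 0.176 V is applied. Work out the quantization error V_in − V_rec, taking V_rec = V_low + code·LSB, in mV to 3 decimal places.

One LSB is 3.3 V / 8192 = 402.83 µV.
(0.176 − 0)/0.000402832 = 436.9067; ⌊·⌋ gives code 436.
V_rec = 0 + 436·0.000402832 = 0.17563477 V.
Error = 0.176 − 0.17563477 = 0.000365234 V = 0.365 mV.

0.365 mV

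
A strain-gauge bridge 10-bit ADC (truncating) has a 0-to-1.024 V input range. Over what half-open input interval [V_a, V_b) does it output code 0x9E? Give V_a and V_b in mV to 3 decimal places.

LSB = 1.024/2^10 = 1.000 mV.
Code 0x9E = 158 decimal.
V_a = V_low + 158·LSB = 0.158 V; V_b = V_low + 159·LSB = 0.159 V.

[158.000 mV, 159.000 mV)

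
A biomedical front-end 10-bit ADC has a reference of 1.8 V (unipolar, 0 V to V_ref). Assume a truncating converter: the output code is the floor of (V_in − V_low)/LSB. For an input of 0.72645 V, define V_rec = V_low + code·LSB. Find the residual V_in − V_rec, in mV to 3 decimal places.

0.473 mV

One LSB is 1.8 V / 1024 = 1.758 mV.
Scaled input = 413.2693 LSBs, so code = 413.
Code 413 maps back to 0 + 413×0.00175781 V = 0.72597656 V.
V_in − V_rec = 0.000473438 V = 0.473 mV.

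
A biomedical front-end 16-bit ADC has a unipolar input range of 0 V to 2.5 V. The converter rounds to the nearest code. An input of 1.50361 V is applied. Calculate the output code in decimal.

With 65536 levels over 2.5 V, one step is 38.15 µV.
Input sits at 39416.234 steps above V_low.
Round → code 39416.

code 39416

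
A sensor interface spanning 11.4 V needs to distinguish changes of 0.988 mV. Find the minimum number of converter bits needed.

Number of steps required ≥ 11.4 V / 0.988 mV = 11538.46.
Need 2^N ≥ 11538.46; 2^13 = 8192, 2^14 = 16384.
Minimum N = 14.

14 bits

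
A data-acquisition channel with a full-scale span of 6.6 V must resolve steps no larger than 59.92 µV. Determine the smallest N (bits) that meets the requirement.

Number of steps required ≥ 6.6 V / 59.92 µV = 110146.86.
Need 2^N ≥ 110146.86; 2^16 = 65536, 2^17 = 131072.
Minimum N = 17.

17 bits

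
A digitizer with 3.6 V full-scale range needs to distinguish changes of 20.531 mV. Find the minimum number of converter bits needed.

8 bits

Number of steps required ≥ 3.6 V / 20.531 mV = 175.34.
Need 2^N ≥ 175.34; 2^7 = 128, 2^8 = 256.
Minimum N = 8.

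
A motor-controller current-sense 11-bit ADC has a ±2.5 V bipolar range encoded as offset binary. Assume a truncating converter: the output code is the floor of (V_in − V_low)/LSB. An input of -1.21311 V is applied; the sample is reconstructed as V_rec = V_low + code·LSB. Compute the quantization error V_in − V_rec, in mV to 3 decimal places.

0.269 mV

One LSB is 5 V / 2048 = 2.441 mV.
Scaled input = 527.1101 LSBs, so code = 527.
Reconstructed: -1.2133789 V.
Difference: 0.000268906 V → 0.269 mV.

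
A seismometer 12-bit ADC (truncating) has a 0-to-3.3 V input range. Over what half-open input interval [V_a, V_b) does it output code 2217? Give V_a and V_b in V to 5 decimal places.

[1.78616 V, 1.78696 V)

LSB = 3.3/2^12 = 0.806 mV.
V_a = V_low + 2217·LSB = 1.78616 V; V_b = V_low + 2218·LSB = 1.78696 V.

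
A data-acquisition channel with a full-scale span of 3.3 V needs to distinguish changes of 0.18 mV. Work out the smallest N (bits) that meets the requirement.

Number of steps required ≥ 3.3 V / 0.18 mV = 18333.33.
Need 2^N ≥ 18333.33; 2^14 = 16384, 2^15 = 32768.
Minimum N = 15.

15 bits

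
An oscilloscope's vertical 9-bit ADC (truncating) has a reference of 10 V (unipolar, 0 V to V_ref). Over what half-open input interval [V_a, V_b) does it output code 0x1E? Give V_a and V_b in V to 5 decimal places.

[0.58594 V, 0.60547 V)

LSB = 10/2^9 = 19.531 mV.
Code 0x1E = 30 decimal.
V_a = V_low + 30·LSB = 0.585938 V; V_b = V_low + 31·LSB = 0.605469 V.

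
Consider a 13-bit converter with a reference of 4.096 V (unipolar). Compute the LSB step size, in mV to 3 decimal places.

0.500 mV

Full-scale span = 4.096 V.
LSB = 4.096 / 2^13 = 4.096 / 8192 = 0.0005 V = 0.500 mV.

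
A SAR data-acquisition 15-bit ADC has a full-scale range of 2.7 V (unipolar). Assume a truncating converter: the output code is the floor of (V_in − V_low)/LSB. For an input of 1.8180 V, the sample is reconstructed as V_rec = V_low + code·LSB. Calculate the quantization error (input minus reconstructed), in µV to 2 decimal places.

64.82 µV

LSB = 2.7/2^15 = 82.40 µV.
(V_in − V_low)/LSB = (1.8180 − 0)/8.23975e-05 = 22063.7867 → code 22063 (floor).
V_rec = 0 + 22063·8.23975e-05 = 1.8179352 V.
Error = 1.8180 − 1.8179352 = 6.48193e-05 V = 64.82 µV.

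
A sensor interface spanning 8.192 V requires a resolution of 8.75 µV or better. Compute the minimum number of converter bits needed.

20 bits

Number of steps required ≥ 8.192 V / 8.75 µV = 936228.57.
Need 2^N ≥ 936228.57; 2^19 = 524288, 2^20 = 1048576.
Minimum N = 20.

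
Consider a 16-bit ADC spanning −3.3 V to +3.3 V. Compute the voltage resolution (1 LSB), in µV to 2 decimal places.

100.71 µV

Full-scale span = 6.6 V.
LSB = 6.6 / 2^16 = 6.6 / 65536 = 0.000100708 V = 100.71 µV.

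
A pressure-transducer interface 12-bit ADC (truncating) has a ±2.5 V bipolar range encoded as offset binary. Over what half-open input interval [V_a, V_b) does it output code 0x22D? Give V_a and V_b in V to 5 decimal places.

LSB = 5/2^12 = 1.221 mV.
Code 0x22D = 557 decimal.
V_a = V_low + 557·LSB = -1.82007 V; V_b = V_low + 558·LSB = -1.81885 V.

[-1.82007 V, -1.81885 V)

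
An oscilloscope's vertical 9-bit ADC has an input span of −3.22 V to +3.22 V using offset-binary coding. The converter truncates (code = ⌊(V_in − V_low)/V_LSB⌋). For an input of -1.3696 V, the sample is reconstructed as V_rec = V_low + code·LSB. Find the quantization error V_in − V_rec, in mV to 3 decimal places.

1.416 mV

LSB = 6.44/2^9 = 12.578 mV.
Scaled input = 147.1125 LSBs, so code = 147.
Code 147 maps back to (−3.22) + 147×0.0125781 V = -1.3710156 V.
Difference: 0.00141562 V → 1.416 mV.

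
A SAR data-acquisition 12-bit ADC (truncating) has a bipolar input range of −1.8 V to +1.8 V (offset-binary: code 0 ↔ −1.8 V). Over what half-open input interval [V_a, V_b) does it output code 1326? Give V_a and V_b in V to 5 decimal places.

LSB = 3.6/2^12 = 0.879 mV.
V_a = V_low + 1326·LSB = -0.63457 V; V_b = V_low + 1327·LSB = -0.633691 V.

[-0.63457 V, -0.63369 V)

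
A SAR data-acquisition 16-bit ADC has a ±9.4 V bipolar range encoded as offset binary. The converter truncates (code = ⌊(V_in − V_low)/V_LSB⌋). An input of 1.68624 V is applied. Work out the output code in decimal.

With 65536 levels over 18.8 V, one step is 286.87 µV.
(1.68624 − (−9.4)) / 0.000286865 = 38646.161 LSBs.
⌊·⌋(38646.161) = 38646.

code 38646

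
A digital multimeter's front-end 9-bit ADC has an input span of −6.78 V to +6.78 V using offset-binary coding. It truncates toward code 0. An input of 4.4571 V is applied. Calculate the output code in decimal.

Full-scale span = 13.56 V; LSB = 13.56/2^9 = 26.484 mV.
(4.4571 − (−6.78)) / 0.0264844 = 424.292 LSBs.
⌊·⌋(424.292) = 424.

code 424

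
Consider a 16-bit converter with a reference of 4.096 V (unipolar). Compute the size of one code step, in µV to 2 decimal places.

Full-scale span = 4.096 V.
LSB = 4.096 / 2^16 = 4.096 / 65536 = 6.25e-05 V = 62.50 µV.

62.50 µV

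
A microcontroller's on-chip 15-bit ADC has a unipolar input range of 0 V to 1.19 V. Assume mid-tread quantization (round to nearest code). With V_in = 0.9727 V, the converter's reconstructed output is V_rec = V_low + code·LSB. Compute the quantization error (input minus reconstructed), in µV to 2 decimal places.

14.45 µV

Step size: 1.19 V ÷ 2^15 = 36.32 µV.
(V_in − V_low)/LSB = (0.9727 − 0)/3.63159e-05 = 26784.3980 → code 26784 (round).
Code 26784 maps back to 0 + 26784×3.63159e-05 V = 0.97268555 V.
V_in − V_rec = 1.44531e-05 V = 14.45 µV.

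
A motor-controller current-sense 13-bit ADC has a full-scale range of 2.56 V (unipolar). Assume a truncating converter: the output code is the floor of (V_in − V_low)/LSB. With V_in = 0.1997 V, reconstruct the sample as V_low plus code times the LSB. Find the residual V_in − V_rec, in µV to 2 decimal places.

12.50 µV

LSB = 2.56/2^13 = 312.50 µV.
Scaled input = 639.0400 LSBs, so code = 639.
Code 639 maps back to 0 + 639×0.0003125 V = 0.1996875 V.
Error = 0.1997 − 0.1996875 = 1.25e-05 V = 12.50 µV.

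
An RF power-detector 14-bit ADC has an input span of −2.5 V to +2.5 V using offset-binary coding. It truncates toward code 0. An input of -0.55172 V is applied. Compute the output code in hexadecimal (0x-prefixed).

code 0x18F0 (decimal 6384)

LSB = 5 V / 16384 = 305.18 µV.
Input sits at 6384.124 steps above V_low.
⌊·⌋(6384.124) = 6384.
In hexadecimal (0x-prefixed): 0x18F0.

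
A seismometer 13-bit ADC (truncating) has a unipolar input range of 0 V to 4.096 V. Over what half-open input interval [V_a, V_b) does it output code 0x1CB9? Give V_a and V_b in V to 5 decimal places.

LSB = 4.096/2^13 = 0.500 mV.
Code 0x1CB9 = 7353 decimal.
V_a = V_low + 7353·LSB = 3.6765 V; V_b = V_low + 7354·LSB = 3.677 V.

[3.67650 V, 3.67700 V)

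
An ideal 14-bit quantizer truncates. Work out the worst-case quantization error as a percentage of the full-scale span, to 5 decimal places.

0.00610 %

Truncating → worst-case error = 1 LSB = V_FS/2^14, so 100/16384 = 0.00610352 % of full scale.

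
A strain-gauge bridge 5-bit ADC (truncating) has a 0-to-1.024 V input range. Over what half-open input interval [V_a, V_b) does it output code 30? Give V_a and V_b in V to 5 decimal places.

LSB = 1.024/2^5 = 32.000 mV.
V_a = V_low + 30·LSB = 0.96 V; V_b = V_low + 31·LSB = 0.992 V.

[0.96000 V, 0.99200 V)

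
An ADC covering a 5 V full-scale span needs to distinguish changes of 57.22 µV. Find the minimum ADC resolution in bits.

Number of steps required ≥ 5 V / 57.22 µV = 87382.03.
Need 2^N ≥ 87382.03; 2^16 = 65536, 2^17 = 131072.
Minimum N = 17.

17 bits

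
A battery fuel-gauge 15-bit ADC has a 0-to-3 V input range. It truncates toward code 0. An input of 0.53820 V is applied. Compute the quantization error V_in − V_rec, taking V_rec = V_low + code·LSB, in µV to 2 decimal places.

LSB = 3/2^15 = 91.55 µV.
(V_in − V_low)/LSB = (0.53820 − 0)/9.15527e-05 = 5878.5792 → code 5878 (floor).
V_rec = 0 + 5878·9.15527e-05 = 0.53814697 V.
Error = 0.53820 − 0.53814697 = 5.30273e-05 V = 53.03 µV.

53.03 µV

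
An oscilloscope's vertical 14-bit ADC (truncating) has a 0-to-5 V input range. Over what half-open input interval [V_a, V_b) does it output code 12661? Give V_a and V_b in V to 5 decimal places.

[3.86383 V, 3.86414 V)

LSB = 5/2^14 = 305.18 µV.
V_a = V_low + 12661·LSB = 3.86383 V; V_b = V_low + 12662·LSB = 3.86414 V.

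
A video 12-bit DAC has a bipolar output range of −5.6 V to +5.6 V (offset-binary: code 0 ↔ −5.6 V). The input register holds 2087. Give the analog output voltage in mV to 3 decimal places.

LSB = 11.2 V / 2^12 = 2.734 mV.
V_out = (−5.6) + 2087 × 0.00273437 V = 0.106641 V.
= 106.641 mV.

106.641 mV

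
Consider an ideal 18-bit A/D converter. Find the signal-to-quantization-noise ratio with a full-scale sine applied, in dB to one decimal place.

SNR ≈ 6.02·N + 1.76 dB = 6.02·18 + 1.76 = 110.12 dB.

110.1 dB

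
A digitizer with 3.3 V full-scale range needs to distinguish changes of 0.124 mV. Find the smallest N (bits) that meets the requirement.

15 bits

Number of steps required ≥ 3.3 V / 0.124 mV = 26612.90.
Need 2^N ≥ 26612.90; 2^14 = 16384, 2^15 = 32768.
Minimum N = 15.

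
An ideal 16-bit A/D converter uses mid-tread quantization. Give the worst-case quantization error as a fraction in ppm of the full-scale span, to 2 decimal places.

Rounding → worst-case error = ½ LSB = V_FS/2^17, so 1e+06/131072 = 7.62939 ppm of full scale.

7.63 ppm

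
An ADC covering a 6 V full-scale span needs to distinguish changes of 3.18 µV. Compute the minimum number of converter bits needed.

Number of steps required ≥ 6 V / 3.18 µV = 1886792.45.
Need 2^N ≥ 1886792.45; 2^20 = 1048576, 2^21 = 2097152.
Minimum N = 21.

21 bits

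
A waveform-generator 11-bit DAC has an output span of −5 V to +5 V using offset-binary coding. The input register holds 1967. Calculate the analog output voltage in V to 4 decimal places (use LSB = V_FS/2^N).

LSB = 10 V / 2^11 = 4.883 mV.
V_out = (−5) + 1967 × 0.00488281 V = 4.60449 V.

4.6045 V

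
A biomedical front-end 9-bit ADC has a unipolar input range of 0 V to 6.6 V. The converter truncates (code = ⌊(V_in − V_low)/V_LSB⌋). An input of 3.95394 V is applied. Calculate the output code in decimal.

Full-scale span = 6.6 V; LSB = 6.6/2^9 = 12.891 mV.
Input sits at 306.730 steps above V_low.
So the output code is 306.

code 306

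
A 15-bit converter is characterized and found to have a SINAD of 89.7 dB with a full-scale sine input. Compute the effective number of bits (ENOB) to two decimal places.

14.61 bits

ENOB = (SINAD − 1.76) / 6.02 = (89.7 − 1.76)/6.02 = 14.608.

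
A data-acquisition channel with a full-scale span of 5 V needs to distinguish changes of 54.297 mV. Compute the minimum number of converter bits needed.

Number of steps required ≥ 5 V / 54.297 mV = 92.09.
Need 2^N ≥ 92.09; 2^6 = 64, 2^7 = 128.
Minimum N = 7.

7 bits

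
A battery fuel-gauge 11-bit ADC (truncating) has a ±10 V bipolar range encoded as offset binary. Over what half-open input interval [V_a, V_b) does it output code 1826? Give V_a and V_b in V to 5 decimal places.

[7.83203 V, 7.84180 V)

LSB = 20/2^11 = 9.766 mV.
V_a = V_low + 1826·LSB = 7.83203 V; V_b = V_low + 1827·LSB = 7.8418 V.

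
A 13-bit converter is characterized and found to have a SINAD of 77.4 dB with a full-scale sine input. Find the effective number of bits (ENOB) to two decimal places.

12.56 bits

ENOB = (SINAD − 1.76) / 6.02 = (77.4 − 1.76)/6.02 = 12.565.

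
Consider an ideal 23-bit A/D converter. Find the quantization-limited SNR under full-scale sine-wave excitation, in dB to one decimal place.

SNR ≈ 6.02·N + 1.76 dB = 6.02·23 + 1.76 = 140.22 dB.

140.2 dB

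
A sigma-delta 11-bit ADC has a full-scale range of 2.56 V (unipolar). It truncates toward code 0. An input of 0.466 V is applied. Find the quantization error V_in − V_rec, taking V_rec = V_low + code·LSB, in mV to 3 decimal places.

Step size: 2.56 V ÷ 2^11 = 1.250 mV.
(V_in − V_low)/LSB = (0.466 − 0)/0.00125 = 372.8000 → code 372 (floor).
V_rec = 0 + 372·0.00125 = 0.465 V.
V_in − V_rec = 0.001 V = 1.000 mV.

1.000 mV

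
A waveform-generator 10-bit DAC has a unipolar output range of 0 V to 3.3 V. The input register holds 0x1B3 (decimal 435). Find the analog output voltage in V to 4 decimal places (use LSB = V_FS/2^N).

LSB = 3.3 V / 2^10 = 3.223 mV.
Code 0x1B3 = 435 decimal.
V_out = 0 + 435 × 0.00322266 V = 1.40186 V.

1.4019 V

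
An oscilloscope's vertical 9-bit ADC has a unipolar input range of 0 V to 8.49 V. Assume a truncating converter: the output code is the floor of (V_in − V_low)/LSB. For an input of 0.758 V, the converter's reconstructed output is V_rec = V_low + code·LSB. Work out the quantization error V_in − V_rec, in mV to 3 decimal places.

11.809 mV

Step size: 8.49 V ÷ 2^9 = 16.582 mV.
(V_in − V_low)/LSB = (0.758 − 0)/0.016582 = 45.7121 → code 45 (floor).
Code 45 maps back to 0 + 45×0.016582 V = 0.74619141 V.
V_in − V_rec = 0.0118086 V = 11.809 mV.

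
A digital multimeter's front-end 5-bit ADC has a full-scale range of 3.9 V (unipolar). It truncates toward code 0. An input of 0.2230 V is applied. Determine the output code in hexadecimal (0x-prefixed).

code 0x1 (decimal 1)

LSB = 3.9 V / 32 = 121.875 mV.
Input sits at 1.830 steps above V_low.
So the output code is 1.
In hexadecimal (0x-prefixed): 0x1.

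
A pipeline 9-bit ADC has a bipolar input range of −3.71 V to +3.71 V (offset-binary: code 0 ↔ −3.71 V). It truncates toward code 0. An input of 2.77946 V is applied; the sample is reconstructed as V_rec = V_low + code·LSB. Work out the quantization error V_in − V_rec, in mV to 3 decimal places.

11.452 mV

Step size: 7.42 V ÷ 2^9 = 14.492 mV.
Scaled input = 447.7902 LSBs, so code = 447.
V_rec = (−3.71) + 447·0.0144922 = 2.7680078 V.
Error = 2.77946 − 2.7680078 = 0.0114522 V = 11.452 mV.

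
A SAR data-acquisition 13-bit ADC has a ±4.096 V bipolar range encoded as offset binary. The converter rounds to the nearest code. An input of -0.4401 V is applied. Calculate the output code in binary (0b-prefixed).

With 8192 levels over 8.192 V, one step is 1.000 mV.
(V_in − V_low)/LSB = (-0.4401 − (−4.096)) / 0.001 = 3655.900.
So the output code is 3656.
In binary (0b-prefixed): 0b111001001000.

code 0b111001001000 (decimal 3656)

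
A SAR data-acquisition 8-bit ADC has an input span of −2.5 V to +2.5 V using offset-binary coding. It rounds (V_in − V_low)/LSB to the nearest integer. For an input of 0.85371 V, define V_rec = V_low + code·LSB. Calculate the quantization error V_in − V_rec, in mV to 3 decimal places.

One LSB is 5 V / 256 = 19.531 mV.
Scaled input = 171.7100 LSBs, so code = 172.
Code 172 maps back to (−2.5) + 172×0.0195312 V = 0.859375 V.
V_in − V_rec = -0.005665 V = -5.665 mV.

-5.665 mV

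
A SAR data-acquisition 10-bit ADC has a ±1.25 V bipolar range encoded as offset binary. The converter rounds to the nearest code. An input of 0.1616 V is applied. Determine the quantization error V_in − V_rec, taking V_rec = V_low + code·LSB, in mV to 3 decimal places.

One LSB is 2.5 V / 1024 = 2.441 mV.
Scaled input = 578.1914 LSBs, so code = 578.
V_rec = (−1.25) + 578·0.00244141 = 0.16113281 V.
Error = 0.1616 − 0.16113281 = 0.000467187 V = 0.467 mV.

0.467 mV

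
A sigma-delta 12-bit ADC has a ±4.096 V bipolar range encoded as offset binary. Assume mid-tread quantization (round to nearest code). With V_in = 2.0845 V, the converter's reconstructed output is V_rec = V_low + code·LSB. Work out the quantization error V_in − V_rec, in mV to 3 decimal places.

0.500 mV

LSB = 8.192/2^12 = 2.000 mV.
(V_in − V_low)/LSB = (2.0845 − (−4.096))/0.002 = 3090.2500 → code 3090 (round).
Reconstructed: 2.084 V.
Error = 2.0845 − 2.084 = 0.0005 V = 0.500 mV.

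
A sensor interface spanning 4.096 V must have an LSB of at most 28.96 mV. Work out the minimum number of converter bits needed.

8 bits

Number of steps required ≥ 4.096 V / 28.96 mV = 141.44.
Need 2^N ≥ 141.44; 2^7 = 128, 2^8 = 256.
Minimum N = 8.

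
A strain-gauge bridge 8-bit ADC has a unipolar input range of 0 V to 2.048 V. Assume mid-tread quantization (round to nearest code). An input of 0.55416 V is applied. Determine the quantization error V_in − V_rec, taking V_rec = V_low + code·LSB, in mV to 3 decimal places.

LSB = 2.048/2^8 = 8.000 mV.
(V_in − V_low)/LSB = (0.55416 − 0)/0.008 = 69.2700 → code 69 (round).
Code 69 maps back to 0 + 69×0.008 V = 0.552 V.
Difference: 0.00216 V → 2.160 mV.

2.160 mV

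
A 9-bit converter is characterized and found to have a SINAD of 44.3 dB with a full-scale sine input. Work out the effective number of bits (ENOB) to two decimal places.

ENOB = (SINAD − 1.76) / 6.02 = (44.3 − 1.76)/6.02 = 7.066.

7.07 bits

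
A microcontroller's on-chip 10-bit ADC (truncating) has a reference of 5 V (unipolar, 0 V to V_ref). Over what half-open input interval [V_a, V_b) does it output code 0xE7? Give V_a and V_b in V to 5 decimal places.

LSB = 5/2^10 = 4.883 mV.
Code 0xE7 = 231 decimal.
V_a = V_low + 231·LSB = 1.12793 V; V_b = V_low + 232·LSB = 1.13281 V.

[1.12793 V, 1.13281 V)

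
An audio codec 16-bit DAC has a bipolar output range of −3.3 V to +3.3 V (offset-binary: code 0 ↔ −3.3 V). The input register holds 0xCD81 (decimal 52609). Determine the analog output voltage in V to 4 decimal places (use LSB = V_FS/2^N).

1.9981 V

LSB = 6.6 V / 2^16 = 100.71 µV.
Code 0xCD81 = 52609 decimal.
V_out = (−3.3) + 52609 × 0.000100708 V = 1.99815 V.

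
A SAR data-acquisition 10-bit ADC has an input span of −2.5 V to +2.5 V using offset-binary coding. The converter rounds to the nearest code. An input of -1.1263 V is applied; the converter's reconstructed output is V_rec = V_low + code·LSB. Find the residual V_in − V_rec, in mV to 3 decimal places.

1.630 mV

Step size: 5 V ÷ 2^10 = 4.883 mV.
(-1.1263 − (−2.5))/0.00488281 = 281.3338; round gives code 281.
Reconstructed: -1.1279297 V.
Error = -1.1263 − (−1.1279297) = 0.00162969 V = 1.630 mV.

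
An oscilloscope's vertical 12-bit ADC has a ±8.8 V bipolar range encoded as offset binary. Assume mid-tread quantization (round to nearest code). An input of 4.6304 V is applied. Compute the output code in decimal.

code 3126

With 4096 levels over 17.6 V, one step is 4.297 mV.
(4.6304 − (−8.8)) / 0.00429688 = 3125.620 LSBs.
round(3125.620) = 3126.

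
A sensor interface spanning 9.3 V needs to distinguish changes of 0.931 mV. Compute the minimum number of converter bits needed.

Number of steps required ≥ 9.3 V / 0.931 mV = 9989.26.
Need 2^N ≥ 9989.26; 2^13 = 8192, 2^14 = 16384.
Minimum N = 14.

14 bits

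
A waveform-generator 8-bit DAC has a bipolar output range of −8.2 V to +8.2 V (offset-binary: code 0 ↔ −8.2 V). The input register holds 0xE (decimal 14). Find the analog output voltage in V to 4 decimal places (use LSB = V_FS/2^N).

LSB = 16.4 V / 2^8 = 64.062 mV.
Code 0xE = 14 decimal.
V_out = (−8.2) + 14 × 0.0640625 V = -7.30312 V.

-7.3031 V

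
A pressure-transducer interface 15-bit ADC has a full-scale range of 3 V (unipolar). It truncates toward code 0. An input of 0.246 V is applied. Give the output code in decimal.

LSB = 3 V / 32768 = 91.55 µV.
(0.246 − 0) / 9.15527e-05 = 2686.976 LSBs.
So the output code is 2686.

code 2686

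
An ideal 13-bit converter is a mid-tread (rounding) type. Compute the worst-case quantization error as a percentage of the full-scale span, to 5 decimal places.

0.00610 %

Rounding → worst-case error = ½ LSB = V_FS/2^14, so 100/16384 = 0.00610352 % of full scale.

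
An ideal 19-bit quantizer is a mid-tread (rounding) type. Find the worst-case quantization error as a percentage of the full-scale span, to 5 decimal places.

0.00010 %

Rounding → worst-case error = ½ LSB = V_FS/2^20, so 100/1048576 = 9.53674e-05 % of full scale.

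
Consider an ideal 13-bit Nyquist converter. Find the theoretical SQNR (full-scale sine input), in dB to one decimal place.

SNR ≈ 6.02·N + 1.76 dB = 6.02·13 + 1.76 = 80.02 dB.

80.0 dB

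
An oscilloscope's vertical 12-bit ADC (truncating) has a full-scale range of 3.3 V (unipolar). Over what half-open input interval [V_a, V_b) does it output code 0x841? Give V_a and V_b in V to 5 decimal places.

LSB = 3.3/2^12 = 0.806 mV.
Code 0x841 = 2113 decimal.
V_a = V_low + 2113·LSB = 1.70237 V; V_b = V_low + 2114·LSB = 1.70317 V.

[1.70237 V, 1.70317 V)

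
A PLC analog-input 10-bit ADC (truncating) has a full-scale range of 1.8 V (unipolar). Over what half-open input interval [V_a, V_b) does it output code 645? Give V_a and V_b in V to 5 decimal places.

LSB = 1.8/2^10 = 1.758 mV.
V_a = V_low + 645·LSB = 1.13379 V; V_b = V_low + 646·LSB = 1.13555 V.

[1.13379 V, 1.13555 V)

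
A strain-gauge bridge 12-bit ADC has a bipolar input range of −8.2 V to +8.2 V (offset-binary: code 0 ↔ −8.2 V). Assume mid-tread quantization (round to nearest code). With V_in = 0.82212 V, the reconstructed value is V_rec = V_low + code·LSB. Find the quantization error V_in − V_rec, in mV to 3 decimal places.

Step size: 16.4 V ÷ 2^12 = 4.004 mV.
(0.82212 − (−8.2))/0.00400391 = 2253.3295; round gives code 2253.
Reconstructed: 0.82080078 V.
Difference: 0.00131922 V → 1.319 mV.

1.319 mV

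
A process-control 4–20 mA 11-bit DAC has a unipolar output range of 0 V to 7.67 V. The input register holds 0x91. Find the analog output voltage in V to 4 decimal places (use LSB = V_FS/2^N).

0.5430 V

LSB = 7.67 V / 2^11 = 3.745 mV.
Code 0x91 = 145 decimal.
V_out = 0 + 145 × 0.00374512 V = 0.543042 V.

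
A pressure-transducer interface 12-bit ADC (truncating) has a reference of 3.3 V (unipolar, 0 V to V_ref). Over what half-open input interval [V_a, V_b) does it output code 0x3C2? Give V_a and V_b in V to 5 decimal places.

[0.77505 V, 0.77585 V)

LSB = 3.3/2^12 = 0.806 mV.
Code 0x3C2 = 962 decimal.
V_a = V_low + 962·LSB = 0.775049 V; V_b = V_low + 963·LSB = 0.775854 V.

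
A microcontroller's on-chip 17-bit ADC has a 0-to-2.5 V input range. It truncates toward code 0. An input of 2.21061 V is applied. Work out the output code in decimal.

Full-scale span = 2.5 V; LSB = 2.5/2^17 = 19.07 µV.
(V_in − V_low)/LSB = (2.21061 − 0) / 1.90735e-05 = 115899.630.
⌊·⌋(115899.630) = 115899.

code 115899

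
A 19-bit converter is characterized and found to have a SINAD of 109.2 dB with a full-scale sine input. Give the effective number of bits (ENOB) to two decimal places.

17.85 bits

ENOB = (SINAD − 1.76) / 6.02 = (109.2 − 1.76)/6.02 = 17.847.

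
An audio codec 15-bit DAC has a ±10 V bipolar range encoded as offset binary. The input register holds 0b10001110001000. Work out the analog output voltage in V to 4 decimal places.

-4.4482 V

LSB = 20 V / 2^15 = 0.610 mV.
Code 0b10001110001000 = 9096 decimal.
V_out = (−10) + 9096 × 0.000610352 V = -4.44824 V.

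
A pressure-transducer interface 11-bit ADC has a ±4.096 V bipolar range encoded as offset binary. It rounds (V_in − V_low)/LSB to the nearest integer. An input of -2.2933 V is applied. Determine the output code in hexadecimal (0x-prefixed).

Full-scale span = 8.192 V; LSB = 8.192/2^11 = 4.000 mV.
(-2.2933 − (−4.096)) / 0.004 = 450.675 LSBs.
So the output code is 451.
In hexadecimal (0x-prefixed): 0x1C3.

code 0x1C3 (decimal 451)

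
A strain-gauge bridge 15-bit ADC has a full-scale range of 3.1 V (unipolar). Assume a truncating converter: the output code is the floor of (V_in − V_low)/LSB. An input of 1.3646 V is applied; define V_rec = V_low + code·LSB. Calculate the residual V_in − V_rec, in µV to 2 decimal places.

LSB = 3.1/2^15 = 94.60 µV.
(1.3646 − 0)/9.46045e-05 = 14424.2622; ⌊·⌋ gives code 14424.
Code 14424 maps back to 0 + 14424×9.46045e-05 V = 1.3645752 V.
V_in − V_rec = 2.48047e-05 V = 24.80 µV.

24.80 µV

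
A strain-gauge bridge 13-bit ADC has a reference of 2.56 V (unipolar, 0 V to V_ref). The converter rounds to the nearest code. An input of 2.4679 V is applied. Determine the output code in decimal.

Full-scale span = 2.56 V; LSB = 2.56/2^13 = 312.50 µV.
(2.4679 − 0) / 0.0003125 = 7897.280 LSBs.
round(7897.280) = 7897.

code 7897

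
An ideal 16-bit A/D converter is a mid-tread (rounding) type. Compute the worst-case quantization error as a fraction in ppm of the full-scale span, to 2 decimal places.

Rounding → worst-case error = ½ LSB = V_FS/2^17, so 1e+06/131072 = 7.62939 ppm of full scale.

7.63 ppm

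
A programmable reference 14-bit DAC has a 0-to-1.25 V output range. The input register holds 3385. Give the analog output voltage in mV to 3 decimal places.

258.255 mV

LSB = 1.25 V / 2^14 = 76.29 µV.
V_out = 0 + 3385 × 7.62939e-05 V = 0.258255 V.
= 258.255 mV.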